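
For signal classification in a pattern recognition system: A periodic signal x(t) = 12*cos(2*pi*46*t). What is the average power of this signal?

Average power of A*cos(wt) is A^2/2.
P = 12^2 / 2 = 144/2 = 72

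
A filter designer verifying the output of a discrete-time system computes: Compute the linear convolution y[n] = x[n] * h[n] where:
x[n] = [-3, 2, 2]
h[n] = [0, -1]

y[n] = sum_k x[k]*h[n-k]. Output length = len(x) + len(h) - 1 = 3 + 2 - 1 = 4.
y[0] = -3*0 = 0
y[1] = 2*0 + -3*-1 = 3
y[2] = 2*0 + 2*-1 = -2
y[3] = 2*-1 = -2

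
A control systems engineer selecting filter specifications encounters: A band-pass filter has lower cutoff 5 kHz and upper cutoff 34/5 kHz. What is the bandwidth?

Bandwidth = f_high - f_low
= 34/5 kHz - 5 kHz = 9/5 kHz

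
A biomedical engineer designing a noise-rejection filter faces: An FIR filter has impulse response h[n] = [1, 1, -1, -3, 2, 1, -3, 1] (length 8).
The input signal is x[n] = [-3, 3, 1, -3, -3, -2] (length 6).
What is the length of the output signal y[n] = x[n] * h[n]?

For linear convolution, the output length is:
len(y) = len(x) + len(h) - 1 = 6 + 8 - 1 = 13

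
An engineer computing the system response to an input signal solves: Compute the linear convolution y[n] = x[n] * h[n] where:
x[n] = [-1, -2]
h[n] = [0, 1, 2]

y[n] = sum_k x[k]*h[n-k]. Output length = len(x) + len(h) - 1 = 2 + 3 - 1 = 4.
y[0] = -1*0 = 0
y[1] = -2*0 + -1*1 = -1
y[2] = -2*1 + -1*2 = -4
y[3] = -2*2 = -4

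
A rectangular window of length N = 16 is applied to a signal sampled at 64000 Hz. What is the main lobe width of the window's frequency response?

For a rectangular window of length N,
the main lobe width in frequency is 2*f_s/N.
= 2*64000/16 = 8000 Hz
This determines the minimum frequency separation for resolving two sinusoids.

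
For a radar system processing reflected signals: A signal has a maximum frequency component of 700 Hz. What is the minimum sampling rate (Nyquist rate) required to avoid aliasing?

By the Nyquist-Shannon sampling theorem,
the minimum sampling rate (Nyquist rate) must be at least 2 * f_max.
Nyquist rate = 2 * 700 Hz = 1400 Hz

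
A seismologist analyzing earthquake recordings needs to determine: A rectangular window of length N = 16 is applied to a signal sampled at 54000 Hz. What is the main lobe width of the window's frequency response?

For a rectangular window of length N,
the main lobe width in frequency is 2*f_s/N.
= 2*54000/16 = 6750 Hz
This determines the minimum frequency separation for resolving two sinusoids.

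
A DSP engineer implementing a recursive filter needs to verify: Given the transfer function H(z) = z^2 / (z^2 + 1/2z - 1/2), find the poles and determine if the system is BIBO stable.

Poles are roots of the denominator: z^2 + 1/2z - 1/2 = 0.
Quadratic formula: z = [-(1/2) +/- sqrt((1/2)^2 - 4*(-1/2))] / 2
Discriminant = 1/4 + 2 = 9/4; sqrt = 3/2.
z = (-1/2 +/- 3/2) / 2 => z = 1/2 or z = -1.
|p1| = 1, |p2| = 1/2.
For BIBO stability, all poles must lie inside the unit circle (|p| < 1).
System is UNSTABLE since at least one |p| >= 1.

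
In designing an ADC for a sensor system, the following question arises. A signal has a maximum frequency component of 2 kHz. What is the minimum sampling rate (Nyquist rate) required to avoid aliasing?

By the Nyquist-Shannon sampling theorem,
the minimum sampling rate (Nyquist rate) must be at least 2 * f_max.
Nyquist rate = 2 * 2 kHz = 4 kHz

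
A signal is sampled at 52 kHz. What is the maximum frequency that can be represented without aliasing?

The maximum frequency that can be represented without aliasing
is the Nyquist frequency: f_max = f_s / 2 = 52 kHz / 2 = 26 kHz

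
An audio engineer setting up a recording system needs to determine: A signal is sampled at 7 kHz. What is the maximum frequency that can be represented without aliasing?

The maximum frequency that can be represented without aliasing
is the Nyquist frequency: f_max = f_s / 2 = 7 kHz / 2 = 7/2 kHz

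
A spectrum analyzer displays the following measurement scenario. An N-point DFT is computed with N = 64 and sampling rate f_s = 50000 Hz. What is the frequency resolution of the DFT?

DFT frequency resolution = f_s / N
= 50000 / 64 = 3125/4 Hz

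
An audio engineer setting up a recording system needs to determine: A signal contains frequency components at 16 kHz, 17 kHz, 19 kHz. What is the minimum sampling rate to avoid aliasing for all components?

The highest frequency component is f_max = 19 kHz.
Nyquist rate = 2 * f_max = 2 * 19 kHz = 38 kHz.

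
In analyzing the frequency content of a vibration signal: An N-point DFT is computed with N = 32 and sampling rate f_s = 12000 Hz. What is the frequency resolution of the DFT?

DFT frequency resolution = f_s / N
= 12000 / 32 = 375 Hz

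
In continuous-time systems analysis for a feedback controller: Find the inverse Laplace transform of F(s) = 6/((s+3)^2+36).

Standard pair: w/((s+a)^2+w^2) <-> e^(-at)*sin(wt)*u(t)
With a=3, w=6: f(t) = e^(-3t)*sin(6t)*u(t)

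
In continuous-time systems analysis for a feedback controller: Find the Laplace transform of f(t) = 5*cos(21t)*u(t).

Standard pair: cos(wt)*u(t) <-> s/(s^2+w^2)
With w = 21: L{5*cos(21t)*u(t)} = 5s/(s^2+441)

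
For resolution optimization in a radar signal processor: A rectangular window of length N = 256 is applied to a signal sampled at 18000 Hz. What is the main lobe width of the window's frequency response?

For a rectangular window of length N,
the main lobe width in frequency is 2*f_s/N.
= 2*18000/256 = 1125/8 Hz
This determines the minimum frequency separation for resolving two sinusoids.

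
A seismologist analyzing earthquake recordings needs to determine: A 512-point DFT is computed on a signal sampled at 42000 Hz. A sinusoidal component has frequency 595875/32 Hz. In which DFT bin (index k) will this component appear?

DFT frequency resolution = f_s/N = 42000/512 = 2625/32 Hz
Bin index k = f_signal / resolution = 595875/32 / 2625/32 = 227
The signal frequency 595875/32 Hz falls in DFT bin k = 227.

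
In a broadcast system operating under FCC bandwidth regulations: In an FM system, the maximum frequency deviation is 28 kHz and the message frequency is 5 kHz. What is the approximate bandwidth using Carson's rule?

Carson's rule: BW = 2*(delta_f + f_m)
= 2*(28 + 5) kHz = 66 kHz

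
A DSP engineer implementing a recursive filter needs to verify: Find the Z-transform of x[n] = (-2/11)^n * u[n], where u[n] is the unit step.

The Z-transform of a^n * u[n] is z/(z-a) for |z| > |a|.
Here a = -2/11, so X(z) = z/(z - (-2/11)) = 11z/(11z + 2)
ROC: |z| > 2/11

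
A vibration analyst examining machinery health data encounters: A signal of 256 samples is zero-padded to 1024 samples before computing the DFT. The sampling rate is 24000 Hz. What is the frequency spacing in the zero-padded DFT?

Original DFT: N = 256, resolution = f_s/N = 24000/256 = 375/4 Hz
Zero-padded DFT: N = 1024, resolution = f_s/N = 24000/1024 = 375/16 Hz
Zero-padding interpolates the spectrum (finer frequency grid)
but does NOT improve the true spectral resolution (ability to resolve close frequencies).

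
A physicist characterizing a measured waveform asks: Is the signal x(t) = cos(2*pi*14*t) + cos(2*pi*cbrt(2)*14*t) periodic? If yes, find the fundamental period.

f1 = 14 Hz, f2 = 14*cbrt(2) Hz
Ratio f2/f1 = cbrt(2), which is irrational.
Since the frequency ratio is irrational, no common period exists.
The signal is not periodic.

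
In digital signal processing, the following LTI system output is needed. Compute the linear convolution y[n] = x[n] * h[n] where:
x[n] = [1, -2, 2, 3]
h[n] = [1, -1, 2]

y[n] = sum_k x[k]*h[n-k]. Output length = len(x) + len(h) - 1 = 4 + 3 - 1 = 6.
y[0] = 1*1 = 1
y[1] = -2*1 + 1*-1 = -3
y[2] = 2*1 + -2*-1 + 1*2 = 6
y[3] = 3*1 + 2*-1 + -2*2 = -3
y[4] = 3*-1 + 2*2 = 1
y[5] = 3*2 = 6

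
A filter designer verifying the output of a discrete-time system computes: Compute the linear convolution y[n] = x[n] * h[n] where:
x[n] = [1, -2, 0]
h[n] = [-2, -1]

y[n] = sum_k x[k]*h[n-k]. Output length = len(x) + len(h) - 1 = 3 + 2 - 1 = 4.
y[0] = 1*-2 = -2
y[1] = -2*-2 + 1*-1 = 3
y[2] = 0*-2 + -2*-1 = 2
y[3] = 0*-1 = 0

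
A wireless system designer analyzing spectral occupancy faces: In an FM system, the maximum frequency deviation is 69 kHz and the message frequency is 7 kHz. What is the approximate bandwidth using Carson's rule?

Carson's rule: BW = 2*(delta_f + f_m)
= 2*(69 + 7) kHz = 152 kHz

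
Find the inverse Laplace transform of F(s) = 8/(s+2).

Standard pair: k/(s+a) <-> k*e^(-at)*u(t)
With k=8, a=2: f(t) = 8*e^(-2t)*u(t)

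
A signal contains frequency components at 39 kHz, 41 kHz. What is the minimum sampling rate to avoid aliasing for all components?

The highest frequency component is f_max = 41 kHz.
Nyquist rate = 2 * f_max = 2 * 41 kHz = 82 kHz.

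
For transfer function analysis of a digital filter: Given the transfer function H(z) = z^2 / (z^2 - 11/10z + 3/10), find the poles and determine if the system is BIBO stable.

Poles are roots of the denominator: z^2 - 11/10z + 3/10 = 0.
Quadratic formula: z = [-(-11/10) +/- sqrt((-11/10)^2 - 4*(3/10))] / 2
Discriminant = 121/100 - 6/5 = 1/100; sqrt = 1/10.
z = (11/10 +/- 1/10) / 2 => z = 3/5 or z = 1/2.
|p1| = 1/2, |p2| = 3/5.
For BIBO stability, all poles must lie inside the unit circle (|p| < 1).
System is STABLE since both |p| < 1.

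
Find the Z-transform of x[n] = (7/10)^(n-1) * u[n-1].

Time-shifting property: if X(z) = Z{x[n]}, then Z{x[n-d]} = z^(-d) * X(z)
X(z) = z/(z - 7/10) for x[n] = (7/10)^n * u[n]
Z{x[n-1]} = z^(-1) * z/(z - 7/10) = 1/(z - 7/10)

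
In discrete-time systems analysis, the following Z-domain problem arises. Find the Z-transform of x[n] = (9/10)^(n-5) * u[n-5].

Time-shifting property: if X(z) = Z{x[n]}, then Z{x[n-d]} = z^(-d) * X(z)
X(z) = z/(z - 9/10) for x[n] = (9/10)^n * u[n]
Z{x[n-5]} = z^(-5) * z/(z - 9/10) = z^(-4)/(z - 9/10)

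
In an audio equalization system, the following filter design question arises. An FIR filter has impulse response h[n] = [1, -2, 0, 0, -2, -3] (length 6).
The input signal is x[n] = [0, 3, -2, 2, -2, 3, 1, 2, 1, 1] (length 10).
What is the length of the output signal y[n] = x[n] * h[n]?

For linear convolution, the output length is:
len(y) = len(x) + len(h) - 1 = 10 + 6 - 1 = 15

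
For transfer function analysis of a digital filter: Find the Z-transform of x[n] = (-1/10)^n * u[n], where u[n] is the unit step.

The Z-transform of a^n * u[n] is z/(z-a) for |z| > |a|.
Here a = -1/10, so X(z) = z/(z - (-1/10)) = 10z/(10z + 1)
ROC: |z| > 1/10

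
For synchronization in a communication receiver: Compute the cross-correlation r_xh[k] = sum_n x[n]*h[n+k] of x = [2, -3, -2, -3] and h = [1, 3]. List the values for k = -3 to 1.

Both sequences indexed from 0 and zero outside their support.
Lags with overlap: k = -3 to 1.
  r_xh[-3] = x[3]*h[0] = -3
  r_xh[-2] = x[2]*h[0] + x[3]*h[1] = -11
  r_xh[-1] = x[1]*h[0] + x[2]*h[1] = -9
  r_xh[0] = x[0]*h[0] + x[1]*h[1] = -7
  r_xh[1] = x[0]*h[1] = 6
r_xh = [-3, -11, -9, -7, 6] (for k = -3, ..., 1)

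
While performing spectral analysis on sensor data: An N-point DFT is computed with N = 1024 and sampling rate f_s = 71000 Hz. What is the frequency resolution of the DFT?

DFT frequency resolution = f_s / N
= 71000 / 1024 = 8875/128 Hz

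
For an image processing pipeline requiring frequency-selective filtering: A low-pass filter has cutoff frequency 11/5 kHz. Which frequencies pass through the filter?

A low-pass filter passes all frequencies below the cutoff frequency 11/5 kHz and attenuates higher frequencies.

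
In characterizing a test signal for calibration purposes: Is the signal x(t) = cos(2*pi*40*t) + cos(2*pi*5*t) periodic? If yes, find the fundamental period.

f1 = 40 Hz, f2 = 5 Hz
Period T1 = 1/40, T2 = 1/5
Ratio T1/T2 = 5/40, which is rational.
The signal is periodic with fundamental period T = 1/GCD(40,5) = 1/5 s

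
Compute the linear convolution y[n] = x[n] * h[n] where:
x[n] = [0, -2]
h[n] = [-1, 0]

y[n] = sum_k x[k]*h[n-k]. Output length = len(x) + len(h) - 1 = 2 + 2 - 1 = 3.
y[0] = 0*-1 = 0
y[1] = -2*-1 + 0*0 = 2
y[2] = -2*0 = 0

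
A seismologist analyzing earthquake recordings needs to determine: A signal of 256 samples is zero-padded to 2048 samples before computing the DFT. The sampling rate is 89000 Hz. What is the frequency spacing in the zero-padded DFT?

Original DFT: N = 256, resolution = f_s/N = 89000/256 = 11125/32 Hz
Zero-padded DFT: N = 2048, resolution = f_s/N = 89000/2048 = 11125/256 Hz
Zero-padding interpolates the spectrum (finer frequency grid)
but does NOT improve the true spectral resolution (ability to resolve close frequencies).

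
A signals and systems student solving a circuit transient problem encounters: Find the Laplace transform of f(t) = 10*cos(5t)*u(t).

Standard pair: cos(wt)*u(t) <-> s/(s^2+w^2)
With w = 5: L{10*cos(5t)*u(t)} = 10s/(s^2+25)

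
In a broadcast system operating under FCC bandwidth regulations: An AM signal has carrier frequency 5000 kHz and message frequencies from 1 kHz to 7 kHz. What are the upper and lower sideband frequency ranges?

Upper sideband (USB) = fc + [fm_low, fm_high] = 5000 + [1, 7] = [5001, 5007] kHz
Lower sideband (LSB) = fc - [fm_high, fm_low] = 5000 - [7, 1] = [4993, 4999] kHz
Total occupied spectrum: 4993 kHz to 5007 kHz (plus carrier at 5000 kHz)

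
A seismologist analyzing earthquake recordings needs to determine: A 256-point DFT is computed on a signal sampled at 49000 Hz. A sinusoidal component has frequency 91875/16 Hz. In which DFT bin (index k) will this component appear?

DFT frequency resolution = f_s/N = 49000/256 = 6125/32 Hz
Bin index k = f_signal / resolution = 91875/16 / 6125/32 = 30
The signal frequency 91875/16 Hz falls in DFT bin k = 30.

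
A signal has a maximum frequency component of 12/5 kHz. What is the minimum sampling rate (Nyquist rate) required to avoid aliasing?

By the Nyquist-Shannon sampling theorem,
the minimum sampling rate (Nyquist rate) must be at least 2 * f_max.
Nyquist rate = 2 * 12/5 kHz = 24/5 kHz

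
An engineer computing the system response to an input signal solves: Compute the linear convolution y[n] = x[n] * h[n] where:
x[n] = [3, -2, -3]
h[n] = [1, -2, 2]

y[n] = sum_k x[k]*h[n-k]. Output length = len(x) + len(h) - 1 = 3 + 3 - 1 = 5.
y[0] = 3*1 = 3
y[1] = -2*1 + 3*-2 = -8
y[2] = -3*1 + -2*-2 + 3*2 = 7
y[3] = -3*-2 + -2*2 = 2
y[4] = -3*2 = -6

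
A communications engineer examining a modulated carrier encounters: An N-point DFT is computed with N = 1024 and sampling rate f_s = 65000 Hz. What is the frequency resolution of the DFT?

DFT frequency resolution = f_s / N
= 65000 / 1024 = 8125/128 Hz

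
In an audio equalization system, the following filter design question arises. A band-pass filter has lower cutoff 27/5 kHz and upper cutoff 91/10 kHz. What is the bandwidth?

Bandwidth = f_high - f_low
= 91/10 kHz - 27/5 kHz = 37/10 kHz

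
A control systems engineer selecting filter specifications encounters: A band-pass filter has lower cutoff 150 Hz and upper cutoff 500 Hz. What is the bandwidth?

Bandwidth = f_high - f_low
= 500 Hz - 150 Hz = 350 Hz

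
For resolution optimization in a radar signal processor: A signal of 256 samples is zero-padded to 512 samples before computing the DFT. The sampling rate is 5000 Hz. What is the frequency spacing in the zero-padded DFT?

Original DFT: N = 256, resolution = f_s/N = 5000/256 = 625/32 Hz
Zero-padded DFT: N = 512, resolution = f_s/N = 5000/512 = 625/64 Hz
Zero-padding interpolates the spectrum (finer frequency grid)
but does NOT improve the true spectral resolution (ability to resolve close frequencies).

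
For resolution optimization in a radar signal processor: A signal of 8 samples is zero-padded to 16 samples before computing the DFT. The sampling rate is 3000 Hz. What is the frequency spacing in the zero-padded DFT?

Original DFT: N = 8, resolution = f_s/N = 3000/8 = 375 Hz
Zero-padded DFT: N = 16, resolution = f_s/N = 3000/16 = 375/2 Hz
Zero-padding interpolates the spectrum (finer frequency grid)
but does NOT improve the true spectral resolution (ability to resolve close frequencies).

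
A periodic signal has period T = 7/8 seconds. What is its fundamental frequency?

The fundamental frequency is the reciprocal of the period.
f = 1/T = 1/(7/8) = 8/7 Hz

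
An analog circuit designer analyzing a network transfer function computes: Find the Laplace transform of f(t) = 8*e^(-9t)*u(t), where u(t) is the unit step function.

Standard Laplace transform pair:
e^(-at)*u(t) <-> 1/(s+a)
With a = 9: L{8*e^(-9t)*u(t)} = 8/(s+9), ROC: Re(s) > -9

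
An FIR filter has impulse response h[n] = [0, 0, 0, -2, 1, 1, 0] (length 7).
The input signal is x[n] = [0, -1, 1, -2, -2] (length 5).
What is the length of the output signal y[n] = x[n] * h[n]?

For linear convolution, the output length is:
len(y) = len(x) + len(h) - 1 = 5 + 7 - 1 = 11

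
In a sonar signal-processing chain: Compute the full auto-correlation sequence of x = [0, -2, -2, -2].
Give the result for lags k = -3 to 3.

r_xx[k] = sum_m x[m]*x[m+k], indexed from 0, for k = -3 to 3:
  r_xx[-3] = x[3]*x[0] = 0
  r_xx[-2] = x[2]*x[0] + x[3]*x[1] = 4
  r_xx[-1] = x[1]*x[0] + x[2]*x[1] + x[3]*x[2] = 8
  r_xx[0] = x[0]*x[0] + x[1]*x[1] + x[2]*x[2] + x[3]*x[3] = 12
  r_xx[1] = x[0]*x[1] + x[1]*x[2] + x[2]*x[3] = 8
  r_xx[2] = x[0]*x[2] + x[1]*x[3] = 4
  r_xx[3] = x[0]*x[3] = 0
r_xx = [0, 4, 8, 12, 8, 4, 0]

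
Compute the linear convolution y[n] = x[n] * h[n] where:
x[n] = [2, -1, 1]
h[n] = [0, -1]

y[n] = sum_k x[k]*h[n-k]. Output length = len(x) + len(h) - 1 = 3 + 2 - 1 = 4.
y[0] = 2*0 = 0
y[1] = -1*0 + 2*-1 = -2
y[2] = 1*0 + -1*-1 = 1
y[3] = 1*-1 = -1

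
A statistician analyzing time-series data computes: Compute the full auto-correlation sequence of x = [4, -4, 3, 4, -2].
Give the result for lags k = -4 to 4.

r_xx[k] = sum_m x[m]*x[m+k], indexed from 0, for k = -4 to 4:
  r_xx[-4] = x[4]*x[0] = -8
  r_xx[-3] = x[3]*x[0] + x[4]*x[1] = 24
  r_xx[-2] = x[2]*x[0] + x[3]*x[1] + x[4]*x[2] = -10
  r_xx[-1] = x[1]*x[0] + x[2]*x[1] + x[3]*x[2] + x[4]*x[3] = -24
  r_xx[0] = x[0]*x[0] + x[1]*x[1] + x[2]*x[2] + x[3]*x[3] + x[4]*x[4] = 61
  r_xx[1] = x[0]*x[1] + x[1]*x[2] + x[2]*x[3] + x[3]*x[4] = -24
  r_xx[2] = x[0]*x[2] + x[1]*x[3] + x[2]*x[4] = -10
  r_xx[3] = x[0]*x[3] + x[1]*x[4] = 24
  r_xx[4] = x[0]*x[4] = -8
r_xx = [-8, 24, -10, -24, 61, -24, -10, 24, -8]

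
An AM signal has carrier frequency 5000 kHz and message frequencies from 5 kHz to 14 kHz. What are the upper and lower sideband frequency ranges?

Upper sideband (USB) = fc + [fm_low, fm_high] = 5000 + [5, 14] = [5005, 5014] kHz
Lower sideband (LSB) = fc - [fm_high, fm_low] = 5000 - [14, 5] = [4986, 4995] kHz
Total occupied spectrum: 4986 kHz to 5014 kHz (plus carrier at 5000 kHz)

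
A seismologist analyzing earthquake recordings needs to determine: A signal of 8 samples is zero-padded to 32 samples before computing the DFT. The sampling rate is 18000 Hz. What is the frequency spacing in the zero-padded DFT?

Original DFT: N = 8, resolution = f_s/N = 18000/8 = 2250 Hz
Zero-padded DFT: N = 32, resolution = f_s/N = 18000/32 = 1125/2 Hz
Zero-padding interpolates the spectrum (finer frequency grid)
but does NOT improve the true spectral resolution (ability to resolve close frequencies).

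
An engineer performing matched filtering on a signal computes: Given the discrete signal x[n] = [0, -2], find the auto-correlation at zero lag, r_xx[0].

The auto-correlation at zero lag r_xx[0] equals the signal energy.
r_xx[0] = sum of x[n]^2 = 0^2 + (-2)^2
= 0 + 4 = 4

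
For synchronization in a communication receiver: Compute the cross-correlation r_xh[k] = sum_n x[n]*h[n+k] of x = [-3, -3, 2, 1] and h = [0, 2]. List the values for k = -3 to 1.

Both sequences indexed from 0 and zero outside their support.
Lags with overlap: k = -3 to 1.
  r_xh[-3] = x[3]*h[0] = 0
  r_xh[-2] = x[2]*h[0] + x[3]*h[1] = 2
  r_xh[-1] = x[1]*h[0] + x[2]*h[1] = 4
  r_xh[0] = x[0]*h[0] + x[1]*h[1] = -6
  r_xh[1] = x[0]*h[1] = -6
r_xh = [0, 2, 4, -6, -6] (for k = -3, ..., 1)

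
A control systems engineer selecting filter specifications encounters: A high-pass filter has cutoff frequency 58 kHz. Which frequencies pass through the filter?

A high-pass filter passes all frequencies above the cutoff frequency 58 kHz and attenuates lower frequencies.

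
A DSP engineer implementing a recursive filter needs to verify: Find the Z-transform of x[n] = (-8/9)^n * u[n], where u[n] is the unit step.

The Z-transform of a^n * u[n] is z/(z-a) for |z| > |a|.
Here a = -8/9, so X(z) = z/(z - (-8/9)) = 9z/(9z + 8)
ROC: |z| > 8/9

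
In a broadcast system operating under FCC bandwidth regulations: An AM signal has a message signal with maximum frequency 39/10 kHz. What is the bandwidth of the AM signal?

In AM (double-sideband), the bandwidth is twice the message frequency.
BW = 2 * f_m = 2 * 39/10 kHz = 39/5 kHz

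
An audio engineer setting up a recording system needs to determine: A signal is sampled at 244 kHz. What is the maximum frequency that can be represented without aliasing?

The maximum frequency that can be represented without aliasing
is the Nyquist frequency: f_max = f_s / 2 = 244 kHz / 2 = 122 kHz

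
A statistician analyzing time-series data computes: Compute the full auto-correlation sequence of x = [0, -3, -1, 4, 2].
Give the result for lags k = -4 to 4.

r_xx[k] = sum_m x[m]*x[m+k], indexed from 0, for k = -4 to 4:
  r_xx[-4] = x[4]*x[0] = 0
  r_xx[-3] = x[3]*x[0] + x[4]*x[1] = -6
  r_xx[-2] = x[2]*x[0] + x[3]*x[1] + x[4]*x[2] = -14
  r_xx[-1] = x[1]*x[0] + x[2]*x[1] + x[3]*x[2] + x[4]*x[3] = 7
  r_xx[0] = x[0]*x[0] + x[1]*x[1] + x[2]*x[2] + x[3]*x[3] + x[4]*x[4] = 30
  r_xx[1] = x[0]*x[1] + x[1]*x[2] + x[2]*x[3] + x[3]*x[4] = 7
  r_xx[2] = x[0]*x[2] + x[1]*x[3] + x[2]*x[4] = -14
  r_xx[3] = x[0]*x[3] + x[1]*x[4] = -6
  r_xx[4] = x[0]*x[4] = 0
r_xx = [0, -6, -14, 7, 30, 7, -14, -6, 0]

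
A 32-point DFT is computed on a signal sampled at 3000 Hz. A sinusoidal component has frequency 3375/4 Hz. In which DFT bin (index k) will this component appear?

DFT frequency resolution = f_s/N = 3000/32 = 375/4 Hz
Bin index k = f_signal / resolution = 3375/4 / 375/4 = 9
The signal frequency 3375/4 Hz falls in DFT bin k = 9.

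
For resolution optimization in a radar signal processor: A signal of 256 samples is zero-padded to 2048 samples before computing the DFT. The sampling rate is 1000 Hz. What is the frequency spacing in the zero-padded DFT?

Original DFT: N = 256, resolution = f_s/N = 1000/256 = 125/32 Hz
Zero-padded DFT: N = 2048, resolution = f_s/N = 1000/2048 = 125/256 Hz
Zero-padding interpolates the spectrum (finer frequency grid)
but does NOT improve the true spectral resolution (ability to resolve close frequencies).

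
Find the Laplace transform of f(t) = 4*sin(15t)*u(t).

Standard pair: sin(wt)*u(t) <-> w/(s^2+w^2)
With w = 15: L{4*sin(15t)*u(t)} = 60/(s^2+225)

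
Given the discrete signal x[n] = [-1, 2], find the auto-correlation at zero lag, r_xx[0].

The auto-correlation at zero lag r_xx[0] equals the signal energy.
r_xx[0] = sum of x[n]^2 = (-1)^2 + 2^2
= 1 + 4 = 5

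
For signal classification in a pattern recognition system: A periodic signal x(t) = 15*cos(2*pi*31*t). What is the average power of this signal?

Average power of A*cos(wt) is A^2/2.
P = 15^2 / 2 = 225/2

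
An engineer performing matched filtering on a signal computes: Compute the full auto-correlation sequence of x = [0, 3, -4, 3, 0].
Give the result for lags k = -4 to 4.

r_xx[k] = sum_m x[m]*x[m+k], indexed from 0, for k = -4 to 4:
  r_xx[-4] = x[4]*x[0] = 0
  r_xx[-3] = x[3]*x[0] + x[4]*x[1] = 0
  r_xx[-2] = x[2]*x[0] + x[3]*x[1] + x[4]*x[2] = 9
  r_xx[-1] = x[1]*x[0] + x[2]*x[1] + x[3]*x[2] + x[4]*x[3] = -24
  r_xx[0] = x[0]*x[0] + x[1]*x[1] + x[2]*x[2] + x[3]*x[3] + x[4]*x[4] = 34
  r_xx[1] = x[0]*x[1] + x[1]*x[2] + x[2]*x[3] + x[3]*x[4] = -24
  r_xx[2] = x[0]*x[2] + x[1]*x[3] + x[2]*x[4] = 9
  r_xx[3] = x[0]*x[3] + x[1]*x[4] = 0
  r_xx[4] = x[0]*x[4] = 0
r_xx = [0, 0, 9, -24, 34, -24, 9, 0, 0]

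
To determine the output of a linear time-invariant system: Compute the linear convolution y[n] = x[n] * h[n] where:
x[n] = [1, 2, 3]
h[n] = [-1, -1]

y[n] = sum_k x[k]*h[n-k]. Output length = len(x) + len(h) - 1 = 3 + 2 - 1 = 4.
y[0] = 1*-1 = -1
y[1] = 2*-1 + 1*-1 = -3
y[2] = 3*-1 + 2*-1 = -5
y[3] = 3*-1 = -3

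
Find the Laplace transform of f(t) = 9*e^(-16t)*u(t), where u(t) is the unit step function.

Standard Laplace transform pair:
e^(-at)*u(t) <-> 1/(s+a)
With a = 16: L{9*e^(-16t)*u(t)} = 9/(s+16), ROC: Re(s) > -16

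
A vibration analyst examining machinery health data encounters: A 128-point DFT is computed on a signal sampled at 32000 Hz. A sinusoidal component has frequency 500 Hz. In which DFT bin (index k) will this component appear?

DFT frequency resolution = f_s/N = 32000/128 = 250 Hz
Bin index k = f_signal / resolution = 500 / 250 = 2
The signal frequency 500 Hz falls in DFT bin k = 2.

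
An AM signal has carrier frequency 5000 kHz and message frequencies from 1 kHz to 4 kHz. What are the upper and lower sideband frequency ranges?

Upper sideband (USB) = fc + [fm_low, fm_high] = 5000 + [1, 4] = [5001, 5004] kHz
Lower sideband (LSB) = fc - [fm_high, fm_low] = 5000 - [4, 1] = [4996, 4999] kHz
Total occupied spectrum: 4996 kHz to 5004 kHz (plus carrier at 5000 kHz)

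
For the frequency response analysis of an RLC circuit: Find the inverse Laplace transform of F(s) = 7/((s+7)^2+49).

Standard pair: w/((s+a)^2+w^2) <-> e^(-at)*sin(wt)*u(t)
With a=7, w=7: f(t) = e^(-7t)*sin(7t)*u(t)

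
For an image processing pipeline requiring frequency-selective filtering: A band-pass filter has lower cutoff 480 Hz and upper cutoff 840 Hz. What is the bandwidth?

Bandwidth = f_high - f_low
= 840 Hz - 480 Hz = 360 Hz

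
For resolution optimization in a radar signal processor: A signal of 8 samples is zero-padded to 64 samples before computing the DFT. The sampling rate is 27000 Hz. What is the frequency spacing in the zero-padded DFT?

Original DFT: N = 8, resolution = f_s/N = 27000/8 = 3375 Hz
Zero-padded DFT: N = 64, resolution = f_s/N = 27000/64 = 3375/8 Hz
Zero-padding interpolates the spectrum (finer frequency grid)
but does NOT improve the true spectral resolution (ability to resolve close frequencies).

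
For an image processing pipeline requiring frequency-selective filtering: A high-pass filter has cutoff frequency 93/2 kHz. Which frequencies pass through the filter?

A high-pass filter passes all frequencies above the cutoff frequency 93/2 kHz and attenuates lower frequencies.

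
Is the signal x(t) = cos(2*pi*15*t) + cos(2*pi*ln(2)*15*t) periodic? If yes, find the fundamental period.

f1 = 15 Hz, f2 = 15*ln(2) Hz
Ratio f2/f1 = ln(2), which is irrational.
Since the frequency ratio is irrational, no common period exists.
The signal is not periodic.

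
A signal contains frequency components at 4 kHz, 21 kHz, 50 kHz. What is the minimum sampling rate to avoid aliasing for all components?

The highest frequency component is f_max = 50 kHz.
Nyquist rate = 2 * f_max = 2 * 50 kHz = 100 kHz.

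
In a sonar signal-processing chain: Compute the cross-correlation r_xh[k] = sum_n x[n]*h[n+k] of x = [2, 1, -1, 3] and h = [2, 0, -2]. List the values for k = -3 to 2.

Both sequences indexed from 0 and zero outside their support.
Lags with overlap: k = -3 to 2.
  r_xh[-3] = x[3]*h[0] = 6
  r_xh[-2] = x[2]*h[0] + x[3]*h[1] = -2
  r_xh[-1] = x[1]*h[0] + x[2]*h[1] + x[3]*h[2] = -4
  r_xh[0] = x[0]*h[0] + x[1]*h[1] + x[2]*h[2] = 6
  r_xh[1] = x[0]*h[1] + x[1]*h[2] = -2
  r_xh[2] = x[0]*h[2] = -4
r_xh = [6, -2, -4, 6, -2, -4] (for k = -3, ..., 2)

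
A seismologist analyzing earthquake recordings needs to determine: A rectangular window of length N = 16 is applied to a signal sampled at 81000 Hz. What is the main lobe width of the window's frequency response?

For a rectangular window of length N,
the main lobe width in frequency is 2*f_s/N.
= 2*81000/16 = 10125 Hz
This determines the minimum frequency separation for resolving two sinusoids.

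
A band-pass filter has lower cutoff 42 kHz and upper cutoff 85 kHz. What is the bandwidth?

Bandwidth = f_high - f_low
= 85 kHz - 42 kHz = 43 kHz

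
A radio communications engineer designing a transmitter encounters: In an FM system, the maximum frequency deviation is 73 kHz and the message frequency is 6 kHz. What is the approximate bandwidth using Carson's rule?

Carson's rule: BW = 2*(delta_f + f_m)
= 2*(73 + 6) kHz = 158 kHz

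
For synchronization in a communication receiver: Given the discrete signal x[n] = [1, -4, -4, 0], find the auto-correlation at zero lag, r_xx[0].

The auto-correlation at zero lag r_xx[0] equals the signal energy.
r_xx[0] = sum of x[n]^2 = 1^2 + (-4)^2 + (-4)^2 + 0^2
= 1 + 16 + 16 + 0 = 33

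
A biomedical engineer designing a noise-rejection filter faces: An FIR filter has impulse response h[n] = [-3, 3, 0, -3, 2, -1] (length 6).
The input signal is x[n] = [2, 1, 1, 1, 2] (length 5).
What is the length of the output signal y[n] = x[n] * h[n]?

For linear convolution, the output length is:
len(y) = len(x) + len(h) - 1 = 5 + 6 - 1 = 10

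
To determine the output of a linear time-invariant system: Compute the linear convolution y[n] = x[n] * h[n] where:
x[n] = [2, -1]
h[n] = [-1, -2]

y[n] = sum_k x[k]*h[n-k]. Output length = len(x) + len(h) - 1 = 2 + 2 - 1 = 3.
y[0] = 2*-1 = -2
y[1] = -1*-1 + 2*-2 = -3
y[2] = -1*-2 = 2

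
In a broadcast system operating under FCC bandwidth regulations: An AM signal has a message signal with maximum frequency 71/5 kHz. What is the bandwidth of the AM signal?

In AM (double-sideband), the bandwidth is twice the message frequency.
BW = 2 * f_m = 2 * 71/5 kHz = 142/5 kHz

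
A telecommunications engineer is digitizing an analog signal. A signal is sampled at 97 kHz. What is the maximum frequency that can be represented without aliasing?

The maximum frequency that can be represented without aliasing
is the Nyquist frequency: f_max = f_s / 2 = 97 kHz / 2 = 97/2 kHz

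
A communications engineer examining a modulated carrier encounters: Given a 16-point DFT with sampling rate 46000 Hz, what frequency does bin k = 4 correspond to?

The frequency of DFT bin k is: f_k = k * f_s / N
f_4 = 4 * 46000 / 16 = 11500 Hz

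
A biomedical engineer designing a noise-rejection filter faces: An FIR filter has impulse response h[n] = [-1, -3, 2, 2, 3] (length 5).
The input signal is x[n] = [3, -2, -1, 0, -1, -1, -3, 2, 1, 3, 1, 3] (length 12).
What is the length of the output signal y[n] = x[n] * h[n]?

For linear convolution, the output length is:
len(y) = len(x) + len(h) - 1 = 12 + 5 - 1 = 16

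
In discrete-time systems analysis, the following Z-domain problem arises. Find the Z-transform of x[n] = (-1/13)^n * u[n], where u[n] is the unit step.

The Z-transform of a^n * u[n] is z/(z-a) for |z| > |a|.
Here a = -1/13, so X(z) = z/(z - (-1/13)) = 13z/(13z + 1)
ROC: |z| > 1/13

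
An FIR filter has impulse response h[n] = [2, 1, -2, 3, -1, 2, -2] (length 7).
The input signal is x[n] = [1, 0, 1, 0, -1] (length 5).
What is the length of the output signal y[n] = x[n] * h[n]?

For linear convolution, the output length is:
len(y) = len(x) + len(h) - 1 = 5 + 7 - 1 = 11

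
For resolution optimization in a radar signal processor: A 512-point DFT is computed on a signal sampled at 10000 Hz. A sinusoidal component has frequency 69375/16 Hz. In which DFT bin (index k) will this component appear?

DFT frequency resolution = f_s/N = 10000/512 = 625/32 Hz
Bin index k = f_signal / resolution = 69375/16 / 625/32 = 222
The signal frequency 69375/16 Hz falls in DFT bin k = 222.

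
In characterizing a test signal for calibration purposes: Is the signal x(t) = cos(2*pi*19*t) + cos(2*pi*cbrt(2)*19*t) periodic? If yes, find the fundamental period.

f1 = 19 Hz, f2 = 19*cbrt(2) Hz
Ratio f2/f1 = cbrt(2), which is irrational.
Since the frequency ratio is irrational, no common period exists.
The signal is not periodic.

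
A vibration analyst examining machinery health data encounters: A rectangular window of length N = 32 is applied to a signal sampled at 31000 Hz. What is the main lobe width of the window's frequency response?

For a rectangular window of length N,
the main lobe width in frequency is 2*f_s/N.
= 2*31000/32 = 3875/2 Hz
This determines the minimum frequency separation for resolving two sinusoids.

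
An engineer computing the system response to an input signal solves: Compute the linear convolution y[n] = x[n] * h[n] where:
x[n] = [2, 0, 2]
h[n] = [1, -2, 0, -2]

y[n] = sum_k x[k]*h[n-k]. Output length = len(x) + len(h) - 1 = 3 + 4 - 1 = 6.
y[0] = 2*1 = 2
y[1] = 0*1 + 2*-2 = -4
y[2] = 2*1 + 0*-2 + 2*0 = 2
y[3] = 2*-2 + 0*0 + 2*-2 = -8
y[4] = 2*0 + 0*-2 = 0
y[5] = 2*-2 = -4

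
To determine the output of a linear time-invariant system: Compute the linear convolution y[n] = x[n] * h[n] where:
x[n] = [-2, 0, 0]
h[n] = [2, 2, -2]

y[n] = sum_k x[k]*h[n-k]. Output length = len(x) + len(h) - 1 = 3 + 3 - 1 = 5.
y[0] = -2*2 = -4
y[1] = 0*2 + -2*2 = -4
y[2] = 0*2 + 0*2 + -2*-2 = 4
y[3] = 0*2 + 0*-2 = 0
y[4] = 0*-2 = 0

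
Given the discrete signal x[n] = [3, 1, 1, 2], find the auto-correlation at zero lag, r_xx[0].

The auto-correlation at zero lag r_xx[0] equals the signal energy.
r_xx[0] = sum of x[n]^2 = 3^2 + 1^2 + 1^2 + 2^2
= 9 + 1 + 1 + 4 = 15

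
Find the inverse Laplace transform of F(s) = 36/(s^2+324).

Standard pair: w/(s^2+w^2) <-> sin(wt)*u(t)
Recognize w^2 = 324, so w = 18; numerator 36 = 2*18.
f(t) = 2*sin(18t)*u(t)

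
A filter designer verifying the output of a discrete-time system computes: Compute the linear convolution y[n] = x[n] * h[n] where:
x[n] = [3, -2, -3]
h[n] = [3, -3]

y[n] = sum_k x[k]*h[n-k]. Output length = len(x) + len(h) - 1 = 3 + 2 - 1 = 4.
y[0] = 3*3 = 9
y[1] = -2*3 + 3*-3 = -15
y[2] = -3*3 + -2*-3 = -3
y[3] = -3*-3 = 9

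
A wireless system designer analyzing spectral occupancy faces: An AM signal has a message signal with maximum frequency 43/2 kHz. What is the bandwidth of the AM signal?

In AM (double-sideband), the bandwidth is twice the message frequency.
BW = 2 * f_m = 2 * 43/2 kHz = 43 kHz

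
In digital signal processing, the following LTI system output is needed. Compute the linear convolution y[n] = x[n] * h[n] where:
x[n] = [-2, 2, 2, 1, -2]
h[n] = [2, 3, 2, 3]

y[n] = sum_k x[k]*h[n-k]. Output length = len(x) + len(h) - 1 = 5 + 4 - 1 = 8.
y[0] = -2*2 = -4
y[1] = 2*2 + -2*3 = -2
y[2] = 2*2 + 2*3 + -2*2 = 6
y[3] = 1*2 + 2*3 + 2*2 + -2*3 = 6
y[4] = -2*2 + 1*3 + 2*2 + 2*3 = 9
y[5] = -2*3 + 1*2 + 2*3 = 2
y[6] = -2*2 + 1*3 = -1
y[7] = -2*3 = -6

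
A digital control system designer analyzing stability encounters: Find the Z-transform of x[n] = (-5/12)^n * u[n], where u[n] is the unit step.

The Z-transform of a^n * u[n] is z/(z-a) for |z| > |a|.
Here a = -5/12, so X(z) = z/(z - (-5/12)) = 12z/(12z + 5)
ROC: |z| > 5/12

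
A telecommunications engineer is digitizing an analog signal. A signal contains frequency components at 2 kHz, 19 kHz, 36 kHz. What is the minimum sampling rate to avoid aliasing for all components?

The highest frequency component is f_max = 36 kHz.
Nyquist rate = 2 * f_max = 2 * 36 kHz = 72 kHz.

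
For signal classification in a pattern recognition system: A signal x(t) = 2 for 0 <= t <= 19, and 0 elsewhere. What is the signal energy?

Energy = integral of |x(t)|^2 dt over the signal duration
= 2^2 * 19 = 4 * 19 = 76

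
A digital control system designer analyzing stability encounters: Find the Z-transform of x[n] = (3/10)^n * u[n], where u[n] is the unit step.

The Z-transform of a^n * u[n] is z/(z-a) for |z| > |a|.
Here a = 3/10, so X(z) = z/(z - (3/10)) = 10z/(10z - 3)
ROC: |z| > 3/10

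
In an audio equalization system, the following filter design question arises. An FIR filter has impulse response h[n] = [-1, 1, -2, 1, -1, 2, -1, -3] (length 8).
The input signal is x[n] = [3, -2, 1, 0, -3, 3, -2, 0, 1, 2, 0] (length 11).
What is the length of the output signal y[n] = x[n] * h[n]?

For linear convolution, the output length is:
len(y) = len(x) + len(h) - 1 = 11 + 8 - 1 = 18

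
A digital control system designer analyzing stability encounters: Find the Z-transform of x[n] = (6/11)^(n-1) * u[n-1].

Time-shifting property: if X(z) = Z{x[n]}, then Z{x[n-d]} = z^(-d) * X(z)
X(z) = z/(z - 6/11) for x[n] = (6/11)^n * u[n]
Z{x[n-1]} = z^(-1) * z/(z - 6/11) = 1/(z - 6/11)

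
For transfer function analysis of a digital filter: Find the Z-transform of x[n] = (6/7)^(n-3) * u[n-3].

Time-shifting property: if X(z) = Z{x[n]}, then Z{x[n-d]} = z^(-d) * X(z)
X(z) = z/(z - 6/7) for x[n] = (6/7)^n * u[n]
Z{x[n-3]} = z^(-3) * z/(z - 6/7) = z^(-2)/(z - 6/7)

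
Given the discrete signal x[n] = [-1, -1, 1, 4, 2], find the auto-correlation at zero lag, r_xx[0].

The auto-correlation at zero lag r_xx[0] equals the signal energy.
r_xx[0] = sum of x[n]^2 = (-1)^2 + (-1)^2 + 1^2 + 4^2 + 2^2
= 1 + 1 + 1 + 16 + 4 = 23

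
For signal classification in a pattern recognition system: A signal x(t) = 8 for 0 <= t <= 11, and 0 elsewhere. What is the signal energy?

Energy = integral of |x(t)|^2 dt over the signal duration
= 8^2 * 11 = 64 * 11 = 704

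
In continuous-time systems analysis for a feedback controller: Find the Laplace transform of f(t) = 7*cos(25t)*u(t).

Standard pair: cos(wt)*u(t) <-> s/(s^2+w^2)
With w = 25: L{7*cos(25t)*u(t)} = 7s/(s^2+625)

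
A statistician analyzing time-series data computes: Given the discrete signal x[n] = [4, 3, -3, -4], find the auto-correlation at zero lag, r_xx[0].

The auto-correlation at zero lag r_xx[0] equals the signal energy.
r_xx[0] = sum of x[n]^2 = 4^2 + 3^2 + (-3)^2 + (-4)^2
= 16 + 9 + 9 + 16 = 50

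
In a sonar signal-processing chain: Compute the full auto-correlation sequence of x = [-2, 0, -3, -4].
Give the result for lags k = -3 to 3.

r_xx[k] = sum_m x[m]*x[m+k], indexed from 0, for k = -3 to 3:
  r_xx[-3] = x[3]*x[0] = 8
  r_xx[-2] = x[2]*x[0] + x[3]*x[1] = 6
  r_xx[-1] = x[1]*x[0] + x[2]*x[1] + x[3]*x[2] = 12
  r_xx[0] = x[0]*x[0] + x[1]*x[1] + x[2]*x[2] + x[3]*x[3] = 29
  r_xx[1] = x[0]*x[1] + x[1]*x[2] + x[2]*x[3] = 12
  r_xx[2] = x[0]*x[2] + x[1]*x[3] = 6
  r_xx[3] = x[0]*x[3] = 8
r_xx = [8, 6, 12, 29, 12, 6, 8]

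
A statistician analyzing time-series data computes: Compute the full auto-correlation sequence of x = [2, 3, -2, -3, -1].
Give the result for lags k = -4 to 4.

r_xx[k] = sum_m x[m]*x[m+k], indexed from 0, for k = -4 to 4:
  r_xx[-4] = x[4]*x[0] = -2
  r_xx[-3] = x[3]*x[0] + x[4]*x[1] = -9
  r_xx[-2] = x[2]*x[0] + x[3]*x[1] + x[4]*x[2] = -11
  r_xx[-1] = x[1]*x[0] + x[2]*x[1] + x[3]*x[2] + x[4]*x[3] = 9
  r_xx[0] = x[0]*x[0] + x[1]*x[1] + x[2]*x[2] + x[3]*x[3] + x[4]*x[4] = 27
  r_xx[1] = x[0]*x[1] + x[1]*x[2] + x[2]*x[3] + x[3]*x[4] = 9
  r_xx[2] = x[0]*x[2] + x[1]*x[3] + x[2]*x[4] = -11
  r_xx[3] = x[0]*x[3] + x[1]*x[4] = -9
  r_xx[4] = x[0]*x[4] = -2
r_xx = [-2, -9, -11, 9, 27, 9, -11, -9, -2]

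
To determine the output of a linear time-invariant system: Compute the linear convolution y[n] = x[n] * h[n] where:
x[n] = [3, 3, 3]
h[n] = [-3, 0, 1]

y[n] = sum_k x[k]*h[n-k]. Output length = len(x) + len(h) - 1 = 3 + 3 - 1 = 5.
y[0] = 3*-3 = -9
y[1] = 3*-3 + 3*0 = -9
y[2] = 3*-3 + 3*0 + 3*1 = -6
y[3] = 3*0 + 3*1 = 3
y[4] = 3*1 = 3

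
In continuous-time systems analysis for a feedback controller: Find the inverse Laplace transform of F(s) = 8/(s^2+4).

Standard pair: w/(s^2+w^2) <-> sin(wt)*u(t)
Recognize w^2 = 4, so w = 2; numerator 8 = 4*2.
f(t) = 4*sin(2t)*u(t)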